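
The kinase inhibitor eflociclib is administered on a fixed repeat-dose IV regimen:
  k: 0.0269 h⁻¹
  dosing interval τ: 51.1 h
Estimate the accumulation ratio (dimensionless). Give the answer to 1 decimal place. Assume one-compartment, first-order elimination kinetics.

e^(−kτ) = e^(−0.02690 × 51.1) = 0.2529
Accumulation ratio R = 1 / (1 − e^(−kτ)) = 1 / (1 − 0.2529) = 1.339

1.3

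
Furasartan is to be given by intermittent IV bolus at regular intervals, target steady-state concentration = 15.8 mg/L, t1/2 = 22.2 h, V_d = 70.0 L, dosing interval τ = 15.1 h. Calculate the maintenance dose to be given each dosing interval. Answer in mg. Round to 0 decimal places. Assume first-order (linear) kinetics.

k = ln2 / t½ = 0.693147 / 22.2 = 0.03122 h⁻¹
CL = k × Vd = 0.03122 × 70.0 = 2.185 L/h
At steady state, Dose/τ = Css × CL.
Dose = Css × CL × τ = 15.8 × 2.185 × 15.1 = 521.3 mg

521 mg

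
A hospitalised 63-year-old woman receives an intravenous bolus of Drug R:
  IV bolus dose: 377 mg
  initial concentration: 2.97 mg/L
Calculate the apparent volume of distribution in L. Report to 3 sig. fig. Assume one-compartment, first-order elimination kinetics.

127 L

Vd = Dose / C₀ = 377.0 / 2.97 = 126.9 L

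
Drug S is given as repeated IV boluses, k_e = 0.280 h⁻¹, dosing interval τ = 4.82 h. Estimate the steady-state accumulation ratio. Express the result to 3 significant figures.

1.35

e^(−kτ) = e^(−0.2800 × 4.82) = 0.2593
Accumulation ratio R = 1 / (1 − e^(−kτ)) = 1 / (1 − 0.2593) = 1.350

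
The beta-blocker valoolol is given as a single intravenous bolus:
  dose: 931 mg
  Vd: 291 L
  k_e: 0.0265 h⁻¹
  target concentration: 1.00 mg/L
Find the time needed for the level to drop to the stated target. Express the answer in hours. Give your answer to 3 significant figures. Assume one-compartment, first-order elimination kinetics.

C₀ = Dose / Vd = 931.0 / 291 = 3.199 mg/L
t = ln(C₀ / C) / k = ln(3.199 / 1.00) / 0.02650
  = ln(3.199) / 0.02650 = 1.163 / 0.02650 = 43.89 h

43.9 h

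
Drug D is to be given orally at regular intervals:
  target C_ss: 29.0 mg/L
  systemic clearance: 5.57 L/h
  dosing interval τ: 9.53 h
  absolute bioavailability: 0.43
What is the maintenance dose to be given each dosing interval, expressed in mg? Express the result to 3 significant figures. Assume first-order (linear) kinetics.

3580 mg

At steady state, F × (Dose/τ) = Css × CL.
Dose = Css × CL × τ / F = 29.0 × 5.570 × 9.53 / 0.43 = 3580 mg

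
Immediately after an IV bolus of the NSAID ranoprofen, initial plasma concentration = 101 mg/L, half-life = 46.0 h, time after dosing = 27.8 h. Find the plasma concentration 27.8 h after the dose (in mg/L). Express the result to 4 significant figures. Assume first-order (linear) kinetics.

k = ln2 / t½ = 0.693147 / 46.0 = 0.01507 h⁻¹
C = C₀ · e^(−k·t) = 101.0 × e^(−0.01507 × 27.8)
  = 101.0 × 0.6577 = 66.43 mg/L

66.43 mg/L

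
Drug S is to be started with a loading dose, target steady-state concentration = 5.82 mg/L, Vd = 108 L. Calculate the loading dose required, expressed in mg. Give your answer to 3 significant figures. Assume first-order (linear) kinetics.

LD = Css × Vd = 5.82 × 108 = 628.6 mg

629 mg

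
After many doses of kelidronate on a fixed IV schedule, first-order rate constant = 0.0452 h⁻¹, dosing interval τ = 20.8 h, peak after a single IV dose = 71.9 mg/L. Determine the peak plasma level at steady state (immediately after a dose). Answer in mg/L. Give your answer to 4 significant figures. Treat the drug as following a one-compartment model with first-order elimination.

e^(−kτ) = e^(−0.04520 × 20.8) = 0.3906
Accumulation ratio R = 1 / (1 − e^(−kτ)) = 1 / (1 − 0.3906) = 1.641
Steady-state peak = C₀ × R = 71.9 × 1.641 = 118.0 mg/L

118.0 mg/L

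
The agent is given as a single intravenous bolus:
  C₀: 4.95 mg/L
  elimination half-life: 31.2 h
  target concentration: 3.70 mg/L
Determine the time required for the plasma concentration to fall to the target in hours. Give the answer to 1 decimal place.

k = ln2 / t½ = 0.693147 / 31.2 = 0.02222 h⁻¹
t = ln(C₀ / C) / k = ln(4.950 / 3.70) / 0.02222
  = ln(1.338) / 0.02222 = 0.2912 / 0.02222 = 13.11 h

13.1 h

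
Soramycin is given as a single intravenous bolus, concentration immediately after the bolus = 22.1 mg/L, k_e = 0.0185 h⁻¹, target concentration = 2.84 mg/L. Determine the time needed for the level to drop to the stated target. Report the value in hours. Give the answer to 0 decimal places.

t = ln(C₀ / C) / k = ln(22.10 / 2.84) / 0.01850
  = ln(7.782) / 0.01850 = 2.052 / 0.01850 = 110.9 h

111 h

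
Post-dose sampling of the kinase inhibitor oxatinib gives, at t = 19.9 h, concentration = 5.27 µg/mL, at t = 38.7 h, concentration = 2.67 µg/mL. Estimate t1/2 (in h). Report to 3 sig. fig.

19.2 h

k = ln(C₁/C₂) / (t₂ − t₁) = ln(5.27/2.67) / (38.7 − 19.9)
  = 0.6800 / 18.80 = 0.03617 h⁻¹
t½ = ln2 / k = 0.693147 / 0.03617 = 19.16 h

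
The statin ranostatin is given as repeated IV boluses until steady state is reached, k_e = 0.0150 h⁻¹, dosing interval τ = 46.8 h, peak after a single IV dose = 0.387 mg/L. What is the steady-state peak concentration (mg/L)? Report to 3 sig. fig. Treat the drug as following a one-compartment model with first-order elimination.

e^(−kτ) = e^(−0.01500 × 46.8) = 0.4956
Accumulation ratio R = 1 / (1 − e^(−kτ)) = 1 / (1 − 0.4956) = 1.983
Steady-state peak = C₀ × R = 0.387 × 1.983 = 0.7674 mg/L

0.767 mg/L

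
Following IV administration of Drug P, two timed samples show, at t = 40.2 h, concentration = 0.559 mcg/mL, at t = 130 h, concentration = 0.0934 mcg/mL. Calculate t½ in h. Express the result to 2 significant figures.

k = ln(C₁/C₂) / (t₂ − t₁) = ln(0.559/0.0934) / (130 − 40.2)
  = 1.789 / 89.80 = 0.01992 h⁻¹
t½ = ln2 / k = 0.693147 / 0.01992 = 34.80 h

35 h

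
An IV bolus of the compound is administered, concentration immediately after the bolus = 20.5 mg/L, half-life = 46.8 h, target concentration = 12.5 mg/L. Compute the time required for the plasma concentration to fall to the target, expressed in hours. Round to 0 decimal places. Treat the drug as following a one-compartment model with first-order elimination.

33 h

k = ln2 / t½ = 0.693147 / 46.8 = 0.01481 h⁻¹
t = ln(C₀ / C) / k = ln(20.50 / 12.5) / 0.01481
  = ln(1.640) / 0.01481 = 0.4947 / 0.01481 = 33.40 h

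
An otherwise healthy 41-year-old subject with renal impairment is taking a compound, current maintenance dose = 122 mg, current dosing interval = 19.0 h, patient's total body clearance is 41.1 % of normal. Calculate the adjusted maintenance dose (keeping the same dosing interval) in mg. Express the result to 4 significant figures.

50.14 mg

To keep the same average steady-state level, dosing rate must scale with clearance.
CL ratio = 41.1 / 100 = 0.4110
New dose (same interval) = 122 × 0.4110 = 50.14 mg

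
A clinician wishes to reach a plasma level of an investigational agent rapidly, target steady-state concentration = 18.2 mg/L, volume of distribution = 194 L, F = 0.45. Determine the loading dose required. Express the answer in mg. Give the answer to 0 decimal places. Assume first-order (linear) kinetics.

LD = Css × Vd / F = 18.2 × 194 / 0.45 = 7846 mg

7846 mg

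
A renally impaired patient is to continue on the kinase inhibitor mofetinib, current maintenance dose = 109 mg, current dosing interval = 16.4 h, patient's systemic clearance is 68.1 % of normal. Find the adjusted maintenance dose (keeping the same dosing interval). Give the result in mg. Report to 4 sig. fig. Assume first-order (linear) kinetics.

74.23 mg

To keep the same average steady-state level, dosing rate must scale with clearance.
CL ratio = 68.1 / 100 = 0.6810
New dose (same interval) = 109 × 0.6810 = 74.23 mg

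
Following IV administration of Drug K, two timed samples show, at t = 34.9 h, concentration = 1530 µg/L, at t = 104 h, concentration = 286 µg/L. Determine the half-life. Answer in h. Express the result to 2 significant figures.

k = ln(C₁/C₂) / (t₂ − t₁) = ln(1530/286) / (104 − 34.9)
  = 1.677 / 69.10 = 0.02427 h⁻¹
t½ = ln2 / k = 0.693147 / 0.02427 = 28.56 h

29 h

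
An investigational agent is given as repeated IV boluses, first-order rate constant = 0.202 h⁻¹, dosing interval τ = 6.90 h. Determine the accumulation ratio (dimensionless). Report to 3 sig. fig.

e^(−kτ) = e^(−0.2020 × 6.90) = 0.2481
Accumulation ratio R = 1 / (1 − e^(−kτ)) = 1 / (1 − 0.2481) = 1.330

1.33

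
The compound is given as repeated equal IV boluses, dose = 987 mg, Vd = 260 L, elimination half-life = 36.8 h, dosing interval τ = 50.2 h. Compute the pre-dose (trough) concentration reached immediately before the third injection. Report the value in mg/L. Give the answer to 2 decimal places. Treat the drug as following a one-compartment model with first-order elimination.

2.05 mg/L

C₀ per dose = Dose / Vd = 987 / 260 = 3.796 mg/L
k = ln2 / t½ = 0.693147 / 36.8 = 0.01884 h⁻¹
Fraction remaining after one interval: r = e^(−kτ) = e^(−0.01884 × 50.2) = 0.3884
Before dose 3, 2 doses have been given (aged 1τ, 2τ).
C_trough = C₀ × (r + r²) = 3.796 × (0.3884 + 0.1509) = 2.047 mg/L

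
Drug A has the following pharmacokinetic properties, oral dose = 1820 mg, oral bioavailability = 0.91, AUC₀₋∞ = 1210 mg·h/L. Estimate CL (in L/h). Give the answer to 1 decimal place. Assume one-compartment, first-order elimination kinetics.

1.4 L/h

CL = F·Dose / AUC = 0.91 × 1820 / 1210 = 1.369 L/h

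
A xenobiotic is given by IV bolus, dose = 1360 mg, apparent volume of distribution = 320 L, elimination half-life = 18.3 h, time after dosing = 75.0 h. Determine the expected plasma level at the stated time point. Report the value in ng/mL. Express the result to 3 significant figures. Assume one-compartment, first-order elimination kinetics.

C₀ = Dose / Vd = 1360 / 320 = 4.250 mg/L
k = ln2 / t½ = 0.693147 / 18.3 = 0.03788 h⁻¹
C = C₀ · e^(−k·t) = 4.250 × e^(−0.03788 × 75.0)
  = 4.250 × 0.05837 = 0.2481 mg/L
Convert: 0.2481 mg/L × 1000 = 248.1 ng/mL

248 ng/mL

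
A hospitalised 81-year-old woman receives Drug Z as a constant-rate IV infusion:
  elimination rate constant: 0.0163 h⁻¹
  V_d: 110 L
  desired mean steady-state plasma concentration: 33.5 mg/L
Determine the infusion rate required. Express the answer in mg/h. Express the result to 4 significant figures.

CL = k × Vd = 0.01630 × 110 = 1.793 L/h
At steady state, infusion rate R₀ = Css × CL = 33.5 × 1.793 = 60.07 mg/h

60.07 mg/h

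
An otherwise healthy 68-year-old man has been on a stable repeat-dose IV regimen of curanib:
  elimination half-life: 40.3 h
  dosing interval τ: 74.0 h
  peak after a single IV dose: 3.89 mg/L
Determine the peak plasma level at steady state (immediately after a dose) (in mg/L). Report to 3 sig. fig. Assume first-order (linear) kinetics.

5.40 mg/L

k = ln2 / t½ = 0.693147 / 40.3 = 0.01720 h⁻¹
e^(−kτ) = e^(−0.01720 × 74.0) = 0.2800
Accumulation ratio R = 1 / (1 − e^(−kτ)) = 1 / (1 − 0.2800) = 1.389
Steady-state peak = C₀ × R = 3.89 × 1.389 = 5.403 mg/L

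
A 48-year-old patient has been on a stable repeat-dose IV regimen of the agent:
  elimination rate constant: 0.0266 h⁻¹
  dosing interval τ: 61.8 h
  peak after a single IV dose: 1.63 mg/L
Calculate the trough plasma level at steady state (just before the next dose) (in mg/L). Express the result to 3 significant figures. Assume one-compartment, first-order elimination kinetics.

0.390 mg/L

e^(−kτ) = e^(−0.02660 × 61.8) = 0.1932
Accumulation ratio R = 1 / (1 − e^(−kτ)) = 1 / (1 − 0.1932) = 1.239
Steady-state trough = C₀ × R × e^(−kτ) = 1.63 × 1.239 × 0.1932 = 0.3902 mg/L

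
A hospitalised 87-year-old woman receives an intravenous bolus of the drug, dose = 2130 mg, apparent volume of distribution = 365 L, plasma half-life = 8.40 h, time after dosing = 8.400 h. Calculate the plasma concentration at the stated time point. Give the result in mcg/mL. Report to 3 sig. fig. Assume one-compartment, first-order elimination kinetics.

2.92 mcg/mL

C₀ = Dose / Vd = 2130 / 365 = 5.836 mg/L
k = ln2 / t½ = 0.693147 / 8.40 = 0.08252 h⁻¹
t / t½ = 8.400 / 8.40 = 1 half-lives
C = C₀ × (1/2)^1 = 5.836 × 0.5000 = 2.918 mg/L
(2.918 mg/L = 2.918 mcg/mL)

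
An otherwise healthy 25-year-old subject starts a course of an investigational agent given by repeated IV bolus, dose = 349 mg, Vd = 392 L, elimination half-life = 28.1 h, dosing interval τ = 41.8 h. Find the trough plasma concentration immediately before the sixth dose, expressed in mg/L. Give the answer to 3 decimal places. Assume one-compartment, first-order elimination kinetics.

0.491 mg/L

C₀ per dose = Dose / Vd = 349 / 392 = 0.8903 mg/L
k = ln2 / t½ = 0.693147 / 28.1 = 0.02467 h⁻¹
Fraction remaining after one interval: r = e^(−kτ) = e^(−0.02467 × 41.8) = 0.3566
Before dose 6, 5 doses have been given (aged 1τ, 2τ, 3τ, 4τ, 5τ).
C_trough = C₀ × (r + r² + … + r^5) = C₀ × r(1−r^5)/(1−r)
        = 0.8903 × 0.3566 × (1 − 0.005766) / (1 − 0.3566) = 0.4906 mg/L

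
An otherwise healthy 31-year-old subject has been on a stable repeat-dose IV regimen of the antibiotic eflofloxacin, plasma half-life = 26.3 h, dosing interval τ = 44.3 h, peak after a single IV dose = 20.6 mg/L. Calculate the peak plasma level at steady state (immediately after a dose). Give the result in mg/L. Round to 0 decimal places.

k = ln2 / t½ = 0.693147 / 26.3 = 0.02636 h⁻¹
e^(−kτ) = e^(−0.02636 × 44.3) = 0.3111
Accumulation ratio R = 1 / (1 − e^(−kτ)) = 1 / (1 − 0.3111) = 1.452
Steady-state peak = C₀ × R = 20.6 × 1.452 = 29.91 mg/L

30 mg/L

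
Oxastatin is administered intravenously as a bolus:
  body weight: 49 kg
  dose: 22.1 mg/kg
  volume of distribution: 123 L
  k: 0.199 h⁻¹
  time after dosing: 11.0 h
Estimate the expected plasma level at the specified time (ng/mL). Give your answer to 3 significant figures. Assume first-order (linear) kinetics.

Total dose = 22.1 × 49 = 1083 mg
C₀ = Dose / Vd = 1083 / 123 = 8.805 mg/L
C = C₀ · e^(−k·t) = 8.805 × e^(−0.1990 × 11.0)
  = 8.805 × 0.1120 = 0.9862 mg/L
Convert: 0.9862 mg/L × 1000 = 986.2 ng/mL

986 ng/mL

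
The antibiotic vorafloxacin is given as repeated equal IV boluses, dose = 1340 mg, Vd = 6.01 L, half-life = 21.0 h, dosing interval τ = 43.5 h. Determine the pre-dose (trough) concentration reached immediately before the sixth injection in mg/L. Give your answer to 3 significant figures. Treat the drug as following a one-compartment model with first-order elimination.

C₀ per dose = Dose / Vd = 1340 / 6.01 = 223.0 mg/L
k = ln2 / t½ = 0.693147 / 21.0 = 0.03301 h⁻¹
Fraction remaining after one interval: r = e^(−kτ) = e^(−0.03301 × 43.5) = 0.2379
Before dose 6, 5 doses have been given (aged 1τ, 2τ, 3τ, 4τ, 5τ).
C_trough = C₀ × (r + r² + … + r^5) = C₀ × r(1−r^5)/(1−r)
        = 223.0 × 0.2379 × (1 − 0.0007620) / (1 − 0.2379) = 69.56 mg/L

69.6 mg/L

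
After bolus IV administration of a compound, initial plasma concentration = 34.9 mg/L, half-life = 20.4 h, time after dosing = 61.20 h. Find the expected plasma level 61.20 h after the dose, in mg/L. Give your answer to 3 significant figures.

4.36 mg/L

k = ln2 / t½ = 0.693147 / 20.4 = 0.03398 h⁻¹
t / t½ = 61.20 / 20.4 = 3 half-lives
C = C₀ × (1/2)^3 = 34.90 × 0.1250 = 4.363 mg/L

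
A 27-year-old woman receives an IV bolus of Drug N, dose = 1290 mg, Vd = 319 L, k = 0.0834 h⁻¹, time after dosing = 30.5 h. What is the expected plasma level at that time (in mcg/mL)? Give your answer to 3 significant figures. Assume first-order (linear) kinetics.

C₀ = Dose / Vd = 1290 / 319 = 4.044 mg/L
C = C₀ · e^(−k·t) = 4.044 × e^(−0.08340 × 30.5)
  = 4.044 × 0.07858 = 0.3178 mg/L
(0.3178 mg/L = 0.3178 mcg/mL)

0.318 mcg/mL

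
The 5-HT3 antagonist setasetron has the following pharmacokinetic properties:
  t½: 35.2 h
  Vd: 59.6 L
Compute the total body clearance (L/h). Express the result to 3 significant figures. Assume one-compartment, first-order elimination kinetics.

k = ln2 / t½ = 0.693147 / 35.2 = 0.01969 h⁻¹
CL = k × Vd = 0.01969 × 59.6 = 1.174 L/h

1.17 L/h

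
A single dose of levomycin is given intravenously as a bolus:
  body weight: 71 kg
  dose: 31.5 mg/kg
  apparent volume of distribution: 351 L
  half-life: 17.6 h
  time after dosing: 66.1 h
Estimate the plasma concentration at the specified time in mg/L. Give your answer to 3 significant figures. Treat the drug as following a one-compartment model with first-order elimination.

0.472 mg/L

Total dose = 31.5 × 71 = 2237 mg
C₀ = Dose / Vd = 2237 / 351 = 6.373 mg/L
k = ln2 / t½ = 0.693147 / 17.6 = 0.03938 h⁻¹
C = C₀ · e^(−k·t) = 6.373 × e^(−0.03938 × 66.1)
  = 6.373 × 0.07405 = 0.4719 mg/L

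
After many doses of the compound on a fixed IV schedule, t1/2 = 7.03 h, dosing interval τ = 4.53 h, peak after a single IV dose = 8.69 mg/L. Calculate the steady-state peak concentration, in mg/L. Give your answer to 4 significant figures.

24.12 mg/L

k = ln2 / t½ = 0.693147 / 7.03 = 0.09860 h⁻¹
e^(−kτ) = e^(−0.09860 × 4.53) = 0.6398
Accumulation ratio R = 1 / (1 − e^(−kτ)) = 1 / (1 − 0.6398) = 2.776
Steady-state peak = C₀ × R = 8.69 × 2.776 = 24.12 mg/L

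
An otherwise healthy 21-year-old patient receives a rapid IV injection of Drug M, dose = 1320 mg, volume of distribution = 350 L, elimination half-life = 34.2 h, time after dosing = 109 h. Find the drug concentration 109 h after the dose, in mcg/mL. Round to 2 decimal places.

C₀ = Dose / Vd = 1320 / 350 = 3.771 mg/L
k = ln2 / t½ = 0.693147 / 34.2 = 0.02027 h⁻¹
C = C₀ · e^(−k·t) = 3.771 × e^(−0.02027 × 109)
  = 3.771 × 0.1098 = 0.4141 mg/L
(0.4141 mg/L = 0.4141 mcg/mL)

0.41 mcg/mL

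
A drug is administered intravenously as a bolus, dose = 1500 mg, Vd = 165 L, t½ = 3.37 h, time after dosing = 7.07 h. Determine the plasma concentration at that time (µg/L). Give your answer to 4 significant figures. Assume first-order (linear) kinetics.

2124 µg/L

C₀ = Dose / Vd = 1500 / 165 = 9.091 mg/L
k = ln2 / t½ = 0.693147 / 3.37 = 0.2057 h⁻¹
C = C₀ · e^(−k·t) = 9.091 × e^(−0.2057 × 7.07)
  = 9.091 × 0.2336 = 2.124 mg/L
Convert: 2.124 mg/L × 1000 = 2124 µg/L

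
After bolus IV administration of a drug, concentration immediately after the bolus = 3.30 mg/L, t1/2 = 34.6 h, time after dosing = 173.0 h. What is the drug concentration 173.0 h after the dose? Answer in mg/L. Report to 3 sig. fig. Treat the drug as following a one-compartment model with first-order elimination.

k = ln2 / t½ = 0.693147 / 34.6 = 0.02003 h⁻¹
t / t½ = 173.0 / 34.6 = 5 half-lives
C = C₀ × (1/2)^5 = 3.300 × 0.03125 = 0.1031 mg/L

0.103 mg/L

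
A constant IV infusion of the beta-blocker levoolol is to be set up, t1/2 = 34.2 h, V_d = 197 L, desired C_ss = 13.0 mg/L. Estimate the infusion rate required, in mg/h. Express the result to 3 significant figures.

51.9 mg/h

k = ln2 / t½ = 0.693147 / 34.2 = 0.02027 h⁻¹
CL = k × Vd = 0.02027 × 197 = 3.993 L/h
At steady state, infusion rate R₀ = Css × CL = 13.0 × 3.993 = 51.91 mg/h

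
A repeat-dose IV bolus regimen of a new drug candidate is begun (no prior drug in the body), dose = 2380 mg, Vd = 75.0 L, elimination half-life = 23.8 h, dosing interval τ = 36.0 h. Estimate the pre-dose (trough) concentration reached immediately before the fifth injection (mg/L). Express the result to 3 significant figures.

16.9 mg/L

C₀ per dose = Dose / Vd = 2380 / 75.0 = 31.73 mg/L
k = ln2 / t½ = 0.693147 / 23.8 = 0.02912 h⁻¹
Fraction remaining after one interval: r = e^(−kτ) = e^(−0.02912 × 36.0) = 0.3505
Before dose 5, 4 doses have been given (aged 1τ, 2τ, 3τ, 4τ).
C_trough = C₀ × (r + r² + … + r^4) = C₀ × r(1−r^4)/(1−r)
        = 31.73 × 0.3505 × (1 − 0.01509) / (1 − 0.3505) = 16.86 mg/L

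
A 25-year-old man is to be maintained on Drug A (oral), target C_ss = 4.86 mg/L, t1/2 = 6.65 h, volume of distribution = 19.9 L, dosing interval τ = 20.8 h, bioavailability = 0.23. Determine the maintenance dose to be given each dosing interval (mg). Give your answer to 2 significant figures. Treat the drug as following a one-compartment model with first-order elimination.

k = ln2 / t½ = 0.693147 / 6.65 = 0.1042 h⁻¹
CL = k × Vd = 0.1042 × 19.9 = 2.074 L/h
At steady state, F × (Dose/τ) = Css × CL.
Dose = Css × CL × τ / F = 4.86 × 2.074 × 20.8 / 0.23 = 911.6 mg

910 mg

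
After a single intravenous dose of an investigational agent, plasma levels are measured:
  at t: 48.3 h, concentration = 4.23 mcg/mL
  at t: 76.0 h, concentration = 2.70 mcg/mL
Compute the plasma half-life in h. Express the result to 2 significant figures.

k = ln(C₁/C₂) / (t₂ − t₁) = ln(4.23/2.70) / (76.0 − 48.3)
  = 0.4490 / 27.70 = 0.01621 h⁻¹
t½ = ln2 / k = 0.693147 / 0.01621 = 42.76 h

43 h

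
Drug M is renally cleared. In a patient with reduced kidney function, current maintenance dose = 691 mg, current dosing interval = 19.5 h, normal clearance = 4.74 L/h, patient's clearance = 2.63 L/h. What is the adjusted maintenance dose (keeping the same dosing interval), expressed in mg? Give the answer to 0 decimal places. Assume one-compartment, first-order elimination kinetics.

383 mg

To keep the same average steady-state level, dosing rate must scale with clearance.
CL ratio = 2.63 / 4.74 = 0.5549
New dose (same interval) = 691 × 0.5549 = 383.4 mg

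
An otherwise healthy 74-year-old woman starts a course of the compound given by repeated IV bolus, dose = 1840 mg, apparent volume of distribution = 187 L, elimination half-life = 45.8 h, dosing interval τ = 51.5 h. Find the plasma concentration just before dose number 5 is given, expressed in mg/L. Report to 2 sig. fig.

8.0 mg/L

C₀ per dose = Dose / Vd = 1840 / 187 = 9.840 mg/L
k = ln2 / t½ = 0.693147 / 45.8 = 0.01513 h⁻¹
Fraction remaining after one interval: r = e^(−kτ) = e^(−0.01513 × 51.5) = 0.4588
Before dose 5, 4 doses have been given (aged 1τ, 2τ, 3τ, 4τ).
C_trough = C₀ × (r + r² + … + r^4) = C₀ × r(1−r^4)/(1−r)
        = 9.840 × 0.4588 × (1 − 0.04431) / (1 − 0.4588) = 7.972 mg/L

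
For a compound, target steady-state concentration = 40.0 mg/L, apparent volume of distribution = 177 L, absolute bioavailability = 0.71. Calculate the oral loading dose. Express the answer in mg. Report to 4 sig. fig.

9972 mg

LD = Css × Vd / F = 40.0 × 177 / 0.71 = 9972 mg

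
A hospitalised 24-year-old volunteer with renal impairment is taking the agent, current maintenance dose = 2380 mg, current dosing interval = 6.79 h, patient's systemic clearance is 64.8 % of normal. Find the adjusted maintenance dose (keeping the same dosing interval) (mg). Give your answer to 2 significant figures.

To keep the same average steady-state level, dosing rate must scale with clearance.
CL ratio = 64.8 / 100 = 0.6480
New dose (same interval) = 2380 × 0.6480 = 1542 mg

1500 mg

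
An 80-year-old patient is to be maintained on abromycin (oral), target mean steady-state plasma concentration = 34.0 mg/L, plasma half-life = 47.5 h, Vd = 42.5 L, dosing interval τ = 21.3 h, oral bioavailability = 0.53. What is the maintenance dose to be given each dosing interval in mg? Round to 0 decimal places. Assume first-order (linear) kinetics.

847 mg

k = ln2 / t½ = 0.693147 / 47.5 = 0.01459 h⁻¹
CL = k × Vd = 0.01459 × 42.5 = 0.6201 L/h
At steady state, F × (Dose/τ) = Css × CL.
Dose = Css × CL × τ / F = 34.0 × 0.6201 × 21.3 / 0.53 = 847.3 mg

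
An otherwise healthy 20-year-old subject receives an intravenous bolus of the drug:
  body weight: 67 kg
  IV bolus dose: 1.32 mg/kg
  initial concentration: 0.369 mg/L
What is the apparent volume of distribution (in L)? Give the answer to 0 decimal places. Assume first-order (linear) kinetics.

240 L

Dose = 1.32 × 67 = 88.44 mg
Vd = Dose / C₀ = 88.44 / 0.369 = 239.7 L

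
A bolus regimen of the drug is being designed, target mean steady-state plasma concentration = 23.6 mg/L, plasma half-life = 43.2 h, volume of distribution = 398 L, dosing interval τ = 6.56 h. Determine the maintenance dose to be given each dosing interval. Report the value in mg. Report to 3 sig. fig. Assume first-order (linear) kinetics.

989 mg

k = ln2 / t½ = 0.693147 / 43.2 = 0.01605 h⁻¹
CL = k × Vd = 0.01605 × 398 = 6.388 L/h
At steady state, Dose/τ = Css × CL.
Dose = Css × CL × τ = 23.6 × 6.388 × 6.56 = 989.0 mg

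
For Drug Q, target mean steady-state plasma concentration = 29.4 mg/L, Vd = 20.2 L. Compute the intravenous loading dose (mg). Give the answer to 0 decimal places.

LD = Css × Vd = 29.4 × 20.2 = 593.9 mg

594 mg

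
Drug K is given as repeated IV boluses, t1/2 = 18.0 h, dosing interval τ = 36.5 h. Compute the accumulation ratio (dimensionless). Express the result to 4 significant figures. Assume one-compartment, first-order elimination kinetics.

k = ln2 / t½ = 0.693147 / 18.0 = 0.03851 h⁻¹
e^(−kτ) = e^(−0.03851 × 36.5) = 0.2452
Accumulation ratio R = 1 / (1 − e^(−kτ)) = 1 / (1 − 0.2452) = 1.325

1.325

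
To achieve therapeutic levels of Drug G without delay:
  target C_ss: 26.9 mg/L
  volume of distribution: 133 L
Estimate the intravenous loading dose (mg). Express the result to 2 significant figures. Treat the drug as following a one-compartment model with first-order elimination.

LD = Css × Vd = 26.9 × 133 = 3578 mg

3600 mg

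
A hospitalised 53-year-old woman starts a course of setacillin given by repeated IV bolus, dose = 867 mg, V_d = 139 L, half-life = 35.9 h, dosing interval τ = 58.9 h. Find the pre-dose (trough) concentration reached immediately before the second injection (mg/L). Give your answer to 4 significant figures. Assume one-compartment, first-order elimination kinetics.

C₀ per dose = Dose / Vd = 867 / 139 = 6.237 mg/L
k = ln2 / t½ = 0.693147 / 35.9 = 0.01931 h⁻¹
Fraction remaining after one interval: r = e^(−kτ) = e^(−0.01931 × 58.9) = 0.3207
Before dose 2, 1 dose has been given (aged 1τ).
C_trough = C₀ × r = 6.237 × 0.3207 = 2.000 mg/L

2.000 mg/L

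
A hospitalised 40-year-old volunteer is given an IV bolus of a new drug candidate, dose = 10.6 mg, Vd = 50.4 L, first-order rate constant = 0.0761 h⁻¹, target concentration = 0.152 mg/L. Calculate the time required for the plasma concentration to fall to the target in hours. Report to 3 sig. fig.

C₀ = Dose / Vd = 10.60 / 50.4 = 0.2103 mg/L
t = ln(C₀ / C) / k = ln(0.2103 / 0.152) / 0.07610
  = ln(1.384) / 0.07610 = 0.3250 / 0.07610 = 4.271 h

4.27 h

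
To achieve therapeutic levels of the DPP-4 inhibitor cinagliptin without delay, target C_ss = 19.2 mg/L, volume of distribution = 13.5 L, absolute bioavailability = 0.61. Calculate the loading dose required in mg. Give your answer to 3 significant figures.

425 mg

LD = Css × Vd / F = 19.2 × 13.5 / 0.61 = 424.9 mg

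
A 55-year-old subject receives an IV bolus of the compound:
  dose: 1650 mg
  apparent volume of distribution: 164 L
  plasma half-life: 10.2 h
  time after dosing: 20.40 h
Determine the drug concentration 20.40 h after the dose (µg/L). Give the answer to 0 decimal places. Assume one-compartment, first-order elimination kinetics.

2515 µg/L

C₀ = Dose / Vd = 1650 / 164 = 10.06 mg/L
k = ln2 / t½ = 0.693147 / 10.2 = 0.06796 h⁻¹
t / t½ = 20.40 / 10.2 = 2 half-lives
C = C₀ × (1/2)^2 = 10.06 × 0.2500 = 2.515 mg/L
Convert: 2.515 mg/L × 1000 = 2515 µg/L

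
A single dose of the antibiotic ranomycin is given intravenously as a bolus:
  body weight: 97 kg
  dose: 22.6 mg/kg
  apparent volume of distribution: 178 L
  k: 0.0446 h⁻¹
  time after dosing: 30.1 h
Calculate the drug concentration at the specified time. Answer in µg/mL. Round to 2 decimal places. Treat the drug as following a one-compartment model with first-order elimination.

3.22 µg/mL

Total dose = 22.6 × 97 = 2192 mg
C₀ = Dose / Vd = 2192 / 178 = 12.31 mg/L
C = C₀ · e^(−k·t) = 12.31 × e^(−0.04460 × 30.1)
  = 12.31 × 0.2612 = 3.215 mg/L
(3.215 mg/L = 3.215 µg/mL)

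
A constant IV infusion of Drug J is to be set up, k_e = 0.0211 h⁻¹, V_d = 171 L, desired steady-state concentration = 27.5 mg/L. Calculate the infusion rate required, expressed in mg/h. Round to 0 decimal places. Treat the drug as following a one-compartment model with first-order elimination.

CL = k × Vd = 0.02110 × 171 = 3.608 L/h
At steady state, infusion rate R₀ = Css × CL = 27.5 × 3.608 = 99.22 mg/h

99 mg/h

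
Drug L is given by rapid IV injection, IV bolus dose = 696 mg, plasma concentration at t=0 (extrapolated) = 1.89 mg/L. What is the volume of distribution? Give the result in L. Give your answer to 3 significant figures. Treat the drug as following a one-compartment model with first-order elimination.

Vd = Dose / C₀ = 696.0 / 1.89 = 368.3 L

368 L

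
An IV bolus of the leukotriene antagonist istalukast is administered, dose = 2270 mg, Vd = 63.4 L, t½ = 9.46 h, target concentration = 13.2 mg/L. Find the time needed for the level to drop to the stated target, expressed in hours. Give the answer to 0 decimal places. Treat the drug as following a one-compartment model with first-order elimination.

C₀ = Dose / Vd = 2270 / 63.4 = 35.80 mg/L
k = ln2 / t½ = 0.693147 / 9.46 = 0.07327 h⁻¹
t = ln(C₀ / C) / k = ln(35.80 / 13.2) / 0.07327
  = ln(2.712) / 0.07327 = 0.9977 / 0.07327 = 13.62 h

14 h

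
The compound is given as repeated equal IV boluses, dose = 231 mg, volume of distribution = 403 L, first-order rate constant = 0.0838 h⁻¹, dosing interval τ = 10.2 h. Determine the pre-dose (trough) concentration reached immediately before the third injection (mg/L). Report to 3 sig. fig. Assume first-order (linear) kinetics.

C₀ per dose = Dose / Vd = 231 / 403 = 0.5732 mg/L
Fraction remaining after one interval: r = e^(−kτ) = e^(−0.08380 × 10.2) = 0.4254
Before dose 3, 2 doses have been given (aged 1τ, 2τ).
C_trough = C₀ × (r + r²) = 0.5732 × (0.4254 + 0.1810) = 0.3476 mg/L

0.348 mg/L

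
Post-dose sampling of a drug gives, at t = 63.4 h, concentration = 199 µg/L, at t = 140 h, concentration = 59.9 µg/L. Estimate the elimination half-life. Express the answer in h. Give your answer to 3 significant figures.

44.2 h

k = ln(C₁/C₂) / (t₂ − t₁) = ln(199/59.9) / (140 − 63.4)
  = 1.201 / 76.60 = 0.01568 h⁻¹
t½ = ln2 / k = 0.693147 / 0.01568 = 44.21 h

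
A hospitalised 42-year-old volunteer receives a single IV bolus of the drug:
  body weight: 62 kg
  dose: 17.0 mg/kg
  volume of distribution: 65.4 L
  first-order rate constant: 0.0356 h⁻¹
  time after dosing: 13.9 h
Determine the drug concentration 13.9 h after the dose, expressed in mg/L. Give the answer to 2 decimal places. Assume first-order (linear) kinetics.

9.83 mg/L

Total dose = 17.0 × 62 = 1054 mg
C₀ = Dose / Vd = 1054 / 65.4 = 16.12 mg/L
C = C₀ · e^(−k·t) = 16.12 × e^(−0.03560 × 13.9)
  = 16.12 × 0.6097 = 9.828 mg/L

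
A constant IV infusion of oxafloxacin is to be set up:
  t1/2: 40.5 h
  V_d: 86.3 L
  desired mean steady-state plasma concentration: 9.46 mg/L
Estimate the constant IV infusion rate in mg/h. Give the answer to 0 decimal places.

k = ln2 / t½ = 0.693147 / 40.5 = 0.01711 h⁻¹
CL = k × Vd = 0.01711 × 86.3 = 1.477 L/h
At steady state, infusion rate R₀ = Css × CL = 9.46 × 1.477 = 13.97 mg/h

14 mg/h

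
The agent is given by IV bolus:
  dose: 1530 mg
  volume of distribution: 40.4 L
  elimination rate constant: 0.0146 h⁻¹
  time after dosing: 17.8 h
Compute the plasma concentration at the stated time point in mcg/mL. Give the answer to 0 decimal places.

29 mcg/mL

C₀ = Dose / Vd = 1530 / 40.4 = 37.87 mg/L
C = C₀ · e^(−k·t) = 37.87 × e^(−0.01460 × 17.8)
  = 37.87 × 0.7711 = 29.20 mg/L
(29.20 mg/L = 29.20 mcg/mL)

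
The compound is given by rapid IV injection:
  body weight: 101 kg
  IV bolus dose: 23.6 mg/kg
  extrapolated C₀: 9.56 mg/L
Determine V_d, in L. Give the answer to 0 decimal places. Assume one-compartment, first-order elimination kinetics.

Dose = 23.6 × 101 = 2384 mg
Vd = Dose / C₀ = 2384 / 9.56 = 249.4 L

249 L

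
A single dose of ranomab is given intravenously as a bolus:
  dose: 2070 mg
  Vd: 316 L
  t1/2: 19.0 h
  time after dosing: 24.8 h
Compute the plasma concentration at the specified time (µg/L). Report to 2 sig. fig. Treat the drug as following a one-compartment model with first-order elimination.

C₀ = Dose / Vd = 2070 / 316 = 6.551 mg/L
k = ln2 / t½ = 0.693147 / 19.0 = 0.03648 h⁻¹
C = C₀ · e^(−k·t) = 6.551 × e^(−0.03648 × 24.8)
  = 6.551 × 0.4047 = 2.651 mg/L
Convert: 2.651 mg/L × 1000 = 2651 µg/L

2700 µg/L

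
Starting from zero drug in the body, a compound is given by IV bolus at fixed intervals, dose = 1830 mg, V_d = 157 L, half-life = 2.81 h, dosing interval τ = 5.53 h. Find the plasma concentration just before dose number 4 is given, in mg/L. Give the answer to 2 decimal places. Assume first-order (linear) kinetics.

3.94 mg/L

C₀ per dose = Dose / Vd = 1830 / 157 = 11.66 mg/L
k = ln2 / t½ = 0.693147 / 2.81 = 0.2467 h⁻¹
Fraction remaining after one interval: r = e^(−kτ) = e^(−0.2467 × 5.53) = 0.2556
Before dose 4, 3 doses have been given (aged 1τ, 2τ, 3τ).
C_trough = C₀ × (r + r² + … + r^3) = C₀ × r(1−r^3)/(1−r)
        = 11.66 × 0.2556 × (1 − 0.01670) / (1 − 0.2556) = 3.937 mg/L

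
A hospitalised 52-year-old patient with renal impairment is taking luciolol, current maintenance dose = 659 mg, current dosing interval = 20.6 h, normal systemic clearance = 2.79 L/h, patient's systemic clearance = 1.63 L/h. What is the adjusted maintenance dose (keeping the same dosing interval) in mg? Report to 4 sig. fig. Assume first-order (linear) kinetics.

385.0 mg

To keep the same average steady-state level, dosing rate must scale with clearance.
CL ratio = 1.63 / 2.79 = 0.5842
New dose (same interval) = 659 × 0.5842 = 385.0 mg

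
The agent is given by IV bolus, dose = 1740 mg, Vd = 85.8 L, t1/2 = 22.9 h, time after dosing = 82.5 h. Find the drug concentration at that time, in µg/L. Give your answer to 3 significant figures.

C₀ = Dose / Vd = 1740 / 85.8 = 20.28 mg/L
k = ln2 / t½ = 0.693147 / 22.9 = 0.03027 h⁻¹
C = C₀ · e^(−k·t) = 20.28 × e^(−0.03027 × 82.5)
  = 20.28 × 0.08231 = 1.669 mg/L
Convert: 1.669 mg/L × 1000 = 1669 µg/L

1670 µg/L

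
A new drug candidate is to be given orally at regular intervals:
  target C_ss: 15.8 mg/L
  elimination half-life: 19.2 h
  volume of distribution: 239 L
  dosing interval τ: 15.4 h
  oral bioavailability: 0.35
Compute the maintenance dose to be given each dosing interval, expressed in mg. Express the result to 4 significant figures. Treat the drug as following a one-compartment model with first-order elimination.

k = ln2 / t½ = 0.693147 / 19.2 = 0.03610 h⁻¹
CL = k × Vd = 0.03610 × 239 = 8.628 L/h
At steady state, F × (Dose/τ) = Css × CL.
Dose = Css × CL × τ / F = 15.8 × 8.628 × 15.4 / 0.35 = 5998 mg

5998 mg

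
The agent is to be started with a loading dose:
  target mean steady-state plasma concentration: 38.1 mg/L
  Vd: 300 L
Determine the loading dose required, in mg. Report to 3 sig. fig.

LD = Css × Vd = 38.1 × 300 = 11430 mg

11400 mg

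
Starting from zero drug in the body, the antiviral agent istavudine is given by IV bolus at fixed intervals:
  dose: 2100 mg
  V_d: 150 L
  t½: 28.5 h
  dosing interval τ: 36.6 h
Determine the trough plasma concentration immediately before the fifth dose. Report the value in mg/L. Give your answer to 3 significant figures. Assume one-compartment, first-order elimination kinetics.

9.48 mg/L

C₀ per dose = Dose / Vd = 2100 / 150 = 14.00 mg/L
k = ln2 / t½ = 0.693147 / 28.5 = 0.02432 h⁻¹
Fraction remaining after one interval: r = e^(−kτ) = e^(−0.02432 × 36.6) = 0.4106
Before dose 5, 4 doses have been given (aged 1τ, 2τ, 3τ, 4τ).
C_trough = C₀ × (r + r² + … + r^4) = C₀ × r(1−r^4)/(1−r)
        = 14.00 × 0.4106 × (1 − 0.02842) / (1 − 0.4106) = 9.476 mg/L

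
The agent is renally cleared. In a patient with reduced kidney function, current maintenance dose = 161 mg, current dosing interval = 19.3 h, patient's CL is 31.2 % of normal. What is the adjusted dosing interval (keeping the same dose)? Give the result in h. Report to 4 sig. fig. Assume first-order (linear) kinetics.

To keep the same average steady-state level, dosing rate must scale with clearance.
CL ratio = 31.2 / 100 = 0.3120
New interval (same dose) = 19.3 / 0.3120 = 61.86 h

61.86 h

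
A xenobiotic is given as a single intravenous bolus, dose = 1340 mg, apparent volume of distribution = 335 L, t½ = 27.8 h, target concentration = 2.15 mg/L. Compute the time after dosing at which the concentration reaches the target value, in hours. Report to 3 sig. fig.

C₀ = Dose / Vd = 1340 / 335 = 4.000 mg/L
k = ln2 / t½ = 0.693147 / 27.8 = 0.02493 h⁻¹
t = ln(C₀ / C) / k = ln(4.000 / 2.15) / 0.02493
  = ln(1.860) / 0.02493 = 0.6206 / 0.02493 = 24.89 h

24.9 h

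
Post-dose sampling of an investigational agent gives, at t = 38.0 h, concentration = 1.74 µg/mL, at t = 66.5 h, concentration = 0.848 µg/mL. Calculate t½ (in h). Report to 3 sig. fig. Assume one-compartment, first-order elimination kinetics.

k = ln(C₁/C₂) / (t₂ − t₁) = ln(1.74/0.848) / (66.5 − 38.0)
  = 0.7188 / 28.50 = 0.02522 h⁻¹
t½ = ln2 / k = 0.693147 / 0.02522 = 27.48 h

27.5 h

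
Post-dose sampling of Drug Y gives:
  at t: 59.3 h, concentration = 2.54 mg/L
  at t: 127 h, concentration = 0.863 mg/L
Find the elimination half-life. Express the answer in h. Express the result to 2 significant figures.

43 h

k = ln(C₁/C₂) / (t₂ − t₁) = ln(2.54/0.863) / (127 − 59.3)
  = 1.080 / 67.70 = 0.01595 h⁻¹
t½ = ln2 / k = 0.693147 / 0.01595 = 43.46 h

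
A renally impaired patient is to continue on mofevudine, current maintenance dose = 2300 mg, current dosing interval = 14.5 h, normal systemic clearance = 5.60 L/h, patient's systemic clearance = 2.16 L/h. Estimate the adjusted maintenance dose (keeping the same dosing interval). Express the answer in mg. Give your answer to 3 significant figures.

To keep the same average steady-state level, dosing rate must scale with clearance.
CL ratio = 2.16 / 5.60 = 0.3857
New dose (same interval) = 2300 × 0.3857 = 887.1 mg

887 mg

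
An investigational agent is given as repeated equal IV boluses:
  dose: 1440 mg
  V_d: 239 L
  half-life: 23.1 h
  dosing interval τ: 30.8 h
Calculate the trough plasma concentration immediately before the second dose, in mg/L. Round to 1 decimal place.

C₀ per dose = Dose / Vd = 1440 / 239 = 6.025 mg/L
k = ln2 / t½ = 0.693147 / 23.1 = 0.03001 h⁻¹
Fraction remaining after one interval: r = e^(−kτ) = e^(−0.03001 × 30.8) = 0.3968
Before dose 2, 1 dose has been given (aged 1τ).
C_trough = C₀ × r = 6.025 × 0.3968 = 2.391 mg/L

2.4 mg/L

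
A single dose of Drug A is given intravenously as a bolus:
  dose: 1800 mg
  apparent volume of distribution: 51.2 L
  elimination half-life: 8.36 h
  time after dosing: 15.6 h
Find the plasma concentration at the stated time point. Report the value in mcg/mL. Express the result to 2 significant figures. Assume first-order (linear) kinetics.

C₀ = Dose / Vd = 1800 / 51.2 = 35.16 mg/L
k = ln2 / t½ = 0.693147 / 8.36 = 0.08291 h⁻¹
C = C₀ · e^(−k·t) = 35.16 × e^(−0.08291 × 15.6)
  = 35.16 × 0.2743 = 9.644 mg/L
(9.644 mg/L = 9.644 mcg/mL)

9.6 mcg/mL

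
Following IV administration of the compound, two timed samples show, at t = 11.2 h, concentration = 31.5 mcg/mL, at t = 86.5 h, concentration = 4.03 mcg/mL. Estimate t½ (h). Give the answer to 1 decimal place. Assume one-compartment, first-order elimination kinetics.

k = ln(C₁/C₂) / (t₂ − t₁) = ln(31.5/4.03) / (86.5 − 11.2)
  = 2.056 / 75.30 = 0.02730 h⁻¹
t½ = ln2 / k = 0.693147 / 0.02730 = 25.39 h

25.4 h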